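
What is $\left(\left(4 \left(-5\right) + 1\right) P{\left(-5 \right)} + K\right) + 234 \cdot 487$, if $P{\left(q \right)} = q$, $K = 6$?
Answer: $114059$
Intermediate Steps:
$\left(\left(4 \left(-5\right) + 1\right) P{\left(-5 \right)} + K\right) + 234 \cdot 487 = \left(\left(4 \left(-5\right) + 1\right) \left(-5\right) + 6\right) + 234 \cdot 487 = \left(\left(-20 + 1\right) \left(-5\right) + 6\right) + 113958 = \left(\left(-19\right) \left(-5\right) + 6\right) + 113958 = \left(95 + 6\right) + 113958 = 101 + 113958 = 114059$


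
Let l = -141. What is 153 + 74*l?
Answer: -10281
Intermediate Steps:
153 + 74*l = 153 + 74*(-141) = 153 - 10434 = -10281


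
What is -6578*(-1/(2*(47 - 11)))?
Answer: 3289/36 ≈ 91.361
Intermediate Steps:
-6578*(-1/(2*(47 - 11))) = -6578/((-2*36)) = -6578/(-72) = -6578*(-1/72) = 3289/36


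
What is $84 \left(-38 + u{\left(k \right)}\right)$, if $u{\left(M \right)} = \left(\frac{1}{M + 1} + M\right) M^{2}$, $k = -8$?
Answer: $-46968$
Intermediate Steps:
$u{\left(M \right)} = M^{2} \left(M + \frac{1}{1 + M}\right)$ ($u{\left(M \right)} = \left(\frac{1}{1 + M} + M\right) M^{2} = \left(M + \frac{1}{1 + M}\right) M^{2} = M^{2} \left(M + \frac{1}{1 + M}\right)$)
$84 \left(-38 + u{\left(k \right)}\right) = 84 \left(-38 + \frac{\left(-8\right)^{2} \left(1 - 8 + \left(-8\right)^{2}\right)}{1 - 8}\right) = 84 \left(-38 + \frac{64 \left(1 - 8 + 64\right)}{-7}\right) = 84 \left(-38 + 64 \left(- \frac{1}{7}\right) 57\right) = 84 \left(-38 - \frac{3648}{7}\right) = 84 \left(- \frac{3914}{7}\right) = -46968$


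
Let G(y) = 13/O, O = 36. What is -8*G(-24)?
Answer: -26/9 ≈ -2.8889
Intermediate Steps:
G(y) = 13/36
-8*G(-24) = -8*13/36 = -26/9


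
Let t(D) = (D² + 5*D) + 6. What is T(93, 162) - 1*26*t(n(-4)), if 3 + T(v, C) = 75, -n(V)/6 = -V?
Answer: -11940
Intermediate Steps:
n(V) = 6*V (n(V) = -(-6)*V = 6*V)
T(v, C) = 72 (T(v, C) = -3 + 75 = 72)
t(D) = 6 + D² + 5*D
T(93, 162) - 1*26*t(n(-4)) = 72 - 1*26*(6 + (6*(-4))² + 5*(6*(-4))) = 72 - 26*(6 + (-24)² + 5*(-24)) = 72 - 26*(6 + 576 - 120) = 72 - 26*462 = 72 - 1*12012 = 72 - 12012 = -11940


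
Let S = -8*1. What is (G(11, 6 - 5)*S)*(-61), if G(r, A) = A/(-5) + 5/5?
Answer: 1952/5 ≈ 390.40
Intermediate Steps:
G(r, A) = 1 - A/5 (G(r, A) = A*(-⅕) + 5*(⅕) = -A/5 + 1 = 1 - A/5)
S = -8
(G(11, 6 - 5)*S)*(-61) = ((1 - (6 - 5)/5)*(-8))*(-61) = ((1 - ⅕*1)*(-8))*(-61) = ((1 - ⅕)*(-8))*(-61) = ((⅘)*(-8))*(-61) = -32/5*(-61) = 1952/5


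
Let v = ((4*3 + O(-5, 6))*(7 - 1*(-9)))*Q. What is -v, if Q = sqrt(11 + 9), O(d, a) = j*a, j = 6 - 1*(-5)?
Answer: -2496*sqrt(5) ≈ -5581.2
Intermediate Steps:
j = 11 (j = 6 + 5 = 11)
O(d, a) = 11*a
Q = 2*sqrt(5) (Q = sqrt(20) = 2*sqrt(5) ≈ 4.4721)
v = 2496*sqrt(5) (v = ((4*3 + 11*6)*(7 - 1*(-9)))*(2*sqrt(5)) = ((12 + 66)*(7 + 9))*(2*sqrt(5)) = (78*16)*(2*sqrt(5)) = 1248*(2*sqrt(5)) = 2496*sqrt(5) ≈ 5581.2)
-v = -2496*sqrt(5)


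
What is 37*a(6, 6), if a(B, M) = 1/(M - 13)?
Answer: -37/7 ≈ -5.2857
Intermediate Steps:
a(B, M) = 1/(-13 + M)
37*a(6, 6) = 37/(-13 + 6) = 37/(-7) = 37*(-⅐) = -37/7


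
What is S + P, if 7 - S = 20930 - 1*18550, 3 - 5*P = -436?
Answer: -11426/5 ≈ -2285.2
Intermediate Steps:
P = 439/5 (P = ⅗ - ⅕*(-436) = ⅗ + 436/5 = 439/5 ≈ 87.800)
S = -2373 (S = 7 - (20930 - 1*18550) = 7 - (20930 - 18550) = 7 - 1*2380 = 7 - 2380 = -2373)
S + P = -2373 + 439/5 = -11426/5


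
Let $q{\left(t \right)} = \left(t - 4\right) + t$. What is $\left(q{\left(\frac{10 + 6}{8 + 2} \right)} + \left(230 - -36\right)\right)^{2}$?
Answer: $\frac{1758276}{25} \approx 70331.0$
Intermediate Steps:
$q{\left(t \right)} = -4 + 2 t$ ($q{\left(t \right)} = \left(-4 + t\right) + t = -4 + 2 t$)
$\left(q{\left(\frac{10 + 6}{8 + 2} \right)} + \left(230 - -36\right)\right)^{2} = \left(\left(-4 + 2 \frac{10 + 6}{8 + 2}\right) + \left(230 - -36\right)\right)^{2} = \left(\left(-4 + 2 \cdot \frac{16}{10}\right) + \left(230 + 36\right)\right)^{2} = \left(\left(-4 + 2 \cdot 16 \cdot \frac{1}{10}\right) + 266\right)^{2} = \left(\left(-4 + 2 \cdot \frac{8}{5}\right) + 266\right)^{2} = \left(\left(-4 + \frac{16}{5}\right) + 266\right)^{2} = \left(- \frac{4}{5} + 266\right)^{2} = \left(\frac{1326}{5}\right)^{2} = \frac{1758276}{25}$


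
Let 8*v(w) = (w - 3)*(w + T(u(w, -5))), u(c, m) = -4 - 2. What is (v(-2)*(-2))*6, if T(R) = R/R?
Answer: -15/2 ≈ -7.5000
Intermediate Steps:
u(c, m) = -6
T(R) = 1
v(w) = (1 + w)*(-3 + w)/8 (v(w) = ((w - 3)*(w + 1))/8 = ((-3 + w)*(1 + w))/8 = ((1 + w)*(-3 + w))/8 = (1 + w)*(-3 + w)/8)
(v(-2)*(-2))*6 = ((-3/8 - ¼*(-2) + (⅛)*(-2)²)*(-2))*6 = ((-3/8 + ½ + (⅛)*4)*(-2))*6 = ((-3/8 + ½ + ½)*(-2))*6 = ((5/8)*(-2))*6 = -5/4*6 = -15/2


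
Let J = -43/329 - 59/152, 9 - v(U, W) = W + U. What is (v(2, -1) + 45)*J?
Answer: -1375191/50008 ≈ -27.499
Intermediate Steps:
v(U, W) = 9 - U - W (v(U, W) = 9 - (W + U) = 9 - (U + W) = 9 + (-U - W) = 9 - U - W)
J = -25947/50008 (J = -43*1/329 - 59*1/152 = -43/329 - 59/152 = -25947/50008 ≈ -0.51886)
(v(2, -1) + 45)*J = ((9 - 1*2 - 1*(-1)) + 45)*(-25947/50008) = ((9 - 2 + 1) + 45)*(-25947/50008) = (8 + 45)*(-25947/50008) = 53*(-25947/50008) = -1375191/50008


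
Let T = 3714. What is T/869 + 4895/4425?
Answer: 4137641/769065 ≈ 5.3801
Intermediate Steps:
T/869 + 4895/4425 = 3714/869 + 4895/4425 = 3714*(1/869) + 4895*(1/4425) = 3714/869 + 979/885 = 4137641/769065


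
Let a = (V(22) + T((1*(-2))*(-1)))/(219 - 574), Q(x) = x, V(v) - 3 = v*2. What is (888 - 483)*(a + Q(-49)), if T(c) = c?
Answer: -1412964/71 ≈ -19901.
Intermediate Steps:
V(v) = 3 + 2*v (V(v) = 3 + v*2 = 3 + 2*v)
a = -49/355 (a = ((3 + 2*22) + (1*(-2))*(-1))/(219 - 574) = ((3 + 44) - 2*(-1))/(-355) = (47 + 2)*(-1/355) = 49*(-1/355) = -49/355 ≈ -0.13803)
(888 - 483)*(a + Q(-49)) = (888 - 483)*(-49/355 - 49) = 405*(-17444/355) = -1412964/71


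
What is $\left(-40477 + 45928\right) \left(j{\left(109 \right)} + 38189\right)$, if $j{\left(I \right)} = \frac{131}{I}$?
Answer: $\frac{22691052132}{109} \approx 2.0817 \cdot 10^{8}$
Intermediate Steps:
$\left(-40477 + 45928\right) \left(j{\left(109 \right)} + 38189\right) = \left(-40477 + 45928\right) \left(\frac{131}{109} + 38189\right) = 5451 \left(131 \cdot \frac{1}{109} + 38189\right) = 5451 \left(\frac{131}{109} + 38189\right) = 5451 \cdot \frac{4162732}{109} = \frac{22691052132}{109}$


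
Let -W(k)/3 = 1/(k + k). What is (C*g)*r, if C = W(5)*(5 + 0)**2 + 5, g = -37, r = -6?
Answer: -555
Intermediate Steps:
W(k) = -3/(2*k) (W(k) = -3/(k + k) = -3*1/(2*k) = -3/(2*k))
C = -5/2 (C = (-3/2/5)*(5 + 0)**2 + 5 = -3/2*1/5*5**2 + 5 = -3/10*25 + 5 = -15/2 + 5 = -5/2 ≈ -2.5000)
(C*g)*r = -5/2*(-37)*(-6) = (185/2)*(-6) = -555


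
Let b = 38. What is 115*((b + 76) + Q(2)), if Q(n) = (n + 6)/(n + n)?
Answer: 13340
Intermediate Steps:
Q(n) = (6 + n)/(2*n) (Q(n) = (6 + n)/((2*n)) = (6 + n)*(1/(2*n)) = (6 + n)/(2*n))
115*((b + 76) + Q(2)) = 115*((38 + 76) + (½)*(6 + 2)/2) = 115*(114 + (½)*(½)*8) = 115*(114 + 2) = 115*116 = 13340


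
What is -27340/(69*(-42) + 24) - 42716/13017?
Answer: 38853166/6235143 ≈ 6.2313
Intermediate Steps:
-27340/(69*(-42) + 24) - 42716/13017 = -27340/(-2898 + 24) - 42716*1/13017 = -27340/(-2874) - 42716/13017 = -27340*(-1/2874) - 42716/13017 = 13670/1437 - 42716/13017 = 38853166/6235143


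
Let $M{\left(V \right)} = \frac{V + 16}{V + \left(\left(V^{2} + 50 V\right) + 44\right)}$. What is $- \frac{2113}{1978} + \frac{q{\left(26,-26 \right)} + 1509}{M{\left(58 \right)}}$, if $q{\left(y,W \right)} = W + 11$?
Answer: $\frac{9406106975}{73186} \approx 1.2852 \cdot 10^{5}$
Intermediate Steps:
$q{\left(y,W \right)} = 11 + W$
$M{\left(V \right)} = \frac{16 + V}{44 + V^{2} + 51 V}$ ($M{\left(V \right)} = \frac{16 + V}{V + \left(44 + V^{2} + 50 V\right)} = \frac{16 + V}{44 + V^{2} + 51 V}$)
$- \frac{2113}{1978} + \frac{q{\left(26,-26 \right)} + 1509}{M{\left(58 \right)}} = - \frac{2113}{1978} + \frac{\left(11 - 26\right) + 1509}{\frac{1}{44 + 58^{2} + 51 \cdot 58} \left(16 + 58\right)} = \left(-2113\right) \frac{1}{1978} + \frac{-15 + 1509}{\frac{1}{44 + 3364 + 2958} \cdot 74} = - \frac{2113}{1978} + \frac{1494}{\frac{1}{6366} \cdot 74} = - \frac{2113}{1978} + \frac{1494}{\frac{37}{3183}} = - \frac{2113}{1978} + 1494 \cdot \frac{3183}{37} = - \frac{2113}{1978} + \frac{4755402}{37} = \frac{9406106975}{73186}$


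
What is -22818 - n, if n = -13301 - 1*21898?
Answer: 12381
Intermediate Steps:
n = -35199 (n = -13301 - 21898 = -35199)
-22818 - n = -22818 - 1*(-35199) = -22818 + 35199 = 12381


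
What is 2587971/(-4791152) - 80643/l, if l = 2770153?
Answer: -7555448500299/13272224086256 ≈ -0.56927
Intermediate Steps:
2587971/(-4791152) - 80643/l = 2587971/(-4791152) - 80643/2770153 = 2587971*(-1/4791152) - 80643*1/2770153 = -2587971/4791152 - 80643/2770153 = -7555448500299/13272224086256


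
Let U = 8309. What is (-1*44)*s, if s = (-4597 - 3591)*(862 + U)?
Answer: 3304054512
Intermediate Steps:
s = -75092148 (s = (-4597 - 3591)*(862 + 8309) = -8188*9171 = -75092148)
(-1*44)*s = -1*44*(-75092148) = -44*(-75092148) = 3304054512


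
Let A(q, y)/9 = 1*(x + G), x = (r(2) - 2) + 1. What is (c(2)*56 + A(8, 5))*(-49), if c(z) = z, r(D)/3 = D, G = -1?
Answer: -7252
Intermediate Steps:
r(D) = 3*D
x = 5 (x = (3*2 - 2) + 1 = (6 - 2) + 1 = 4 + 1 = 5)
A(q, y) = 36 (A(q, y) = 9*(1*(5 - 1)) = 9*(1*4) = 9*4 = 36)
(c(2)*56 + A(8, 5))*(-49) = (2*56 + 36)*(-49) = (112 + 36)*(-49) = 148*(-49) = -7252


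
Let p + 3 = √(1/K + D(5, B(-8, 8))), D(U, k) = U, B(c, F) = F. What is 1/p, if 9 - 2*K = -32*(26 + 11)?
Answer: -1193/1590 - √790959/1590 ≈ -1.3097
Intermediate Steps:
K = 1193/2 (K = 9/2 - (-16)*(26 + 11) = 9/2 - (-16)*37 = 9/2 - ½*(-1184) = 9/2 + 592 = 1193/2 ≈ 596.50)
p = -3 + 3*√790959/1193 (p = -3 + √(1/(1193/2) + 5) = -3 + √(2/1193 + 5) = -3 + √(5967/1193) = -3 + 3*√790959/1193 ≈ -0.76356)
1/p = 1/(-3 + 3*√790959/1193)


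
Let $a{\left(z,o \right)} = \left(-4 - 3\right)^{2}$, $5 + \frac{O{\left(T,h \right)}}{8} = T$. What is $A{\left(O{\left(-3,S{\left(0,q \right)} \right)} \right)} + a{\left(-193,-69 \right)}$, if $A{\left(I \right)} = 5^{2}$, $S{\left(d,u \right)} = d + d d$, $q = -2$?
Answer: $74$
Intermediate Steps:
$S{\left(d,u \right)} = d + d^{2}$
$O{\left(T,h \right)} = -40 + 8 T$
$a{\left(z,o \right)} = 49$ ($a{\left(z,o \right)} = \left(-7\right)^{2} = 49$)
$A{\left(I \right)} = 25$
$A{\left(O{\left(-3,S{\left(0,q \right)} \right)} \right)} + a{\left(-193,-69 \right)} = 25 + 49 = 74$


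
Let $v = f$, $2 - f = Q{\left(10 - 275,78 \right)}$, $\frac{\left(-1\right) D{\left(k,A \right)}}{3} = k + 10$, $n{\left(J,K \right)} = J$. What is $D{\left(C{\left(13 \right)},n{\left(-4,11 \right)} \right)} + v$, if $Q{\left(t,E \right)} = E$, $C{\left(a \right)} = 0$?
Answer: $-106$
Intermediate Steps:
$D{\left(k,A \right)} = -30 - 3 k$ ($D{\left(k,A \right)} = - 3 \left(k + 10\right) = - 3 \left(10 + k\right) = -30 - 3 k$)
$f = -76$ ($f = 2 - 78 = -76$)
$v = -76$
$D{\left(C{\left(13 \right)},n{\left(-4,11 \right)} \right)} + v = \left(-30 - 0\right) - 76 = \left(-30 + 0\right) - 76 = -30 - 76 = -106$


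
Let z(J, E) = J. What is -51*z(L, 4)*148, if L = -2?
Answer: 15096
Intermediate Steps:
-51*z(L, 4)*148 = -51*(-2)*148 = 102*148 = 15096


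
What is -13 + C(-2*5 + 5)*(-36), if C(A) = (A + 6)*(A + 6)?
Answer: -49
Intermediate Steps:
C(A) = (6 + A)² (C(A) = (6 + A)*(6 + A) = (6 + A)²)
-13 + C(-2*5 + 5)*(-36) = -13 + (6 + (-2*5 + 5))²*(-36) = -13 + (6 + (-10 + 5))²*(-36) = -13 + (6 - 5)²*(-36) = -13 + 1²*(-36) = -13 + 1*(-36) = -13 - 36 = -49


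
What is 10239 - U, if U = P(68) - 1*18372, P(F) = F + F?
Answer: 28475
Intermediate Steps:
P(F) = 2*F
U = -18236 (U = 2*68 - 1*18372 = 136 - 18372 = -18236)
10239 - U = 10239 - 1*(-18236) = 10239 + 18236 = 28475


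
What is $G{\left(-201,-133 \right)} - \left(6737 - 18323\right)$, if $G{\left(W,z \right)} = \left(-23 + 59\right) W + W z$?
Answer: $31083$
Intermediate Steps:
$G{\left(W,z \right)} = 36 W + W z$
$G{\left(-201,-133 \right)} - \left(6737 - 18323\right) = - 201 \left(36 - 133\right) - \left(6737 - 18323\right) = \left(-201\right) \left(-97\right) - -11586 = 19497 + 11586 = 31083$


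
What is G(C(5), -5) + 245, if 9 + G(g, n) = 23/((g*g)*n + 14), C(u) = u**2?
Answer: 734173/3111 ≈ 235.99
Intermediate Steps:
G(g, n) = -9 + 23/(14 + n*g**2) (G(g, n) = -9 + 23/((g*g)*n + 14) = -9 + 23/(g**2*n + 14) = -9 + 23/(n*g**2 + 14) = -9 + 23/(14 + n*g**2))
G(C(5), -5) + 245 = (-103 - 9*(-5)*(5**2)**2)/(14 - 5*(5**2)**2) + 245 = (-103 - 9*(-5)*25**2)/(14 - 5*25**2) + 245 = (-103 - 9*(-5)*625)/(14 - 5*625) + 245 = (-103 + 28125)/(14 - 3125) + 245 = 28022/(-3111) + 245 = -1/3111*28022 + 245 = -28022/3111 + 245 = 734173/3111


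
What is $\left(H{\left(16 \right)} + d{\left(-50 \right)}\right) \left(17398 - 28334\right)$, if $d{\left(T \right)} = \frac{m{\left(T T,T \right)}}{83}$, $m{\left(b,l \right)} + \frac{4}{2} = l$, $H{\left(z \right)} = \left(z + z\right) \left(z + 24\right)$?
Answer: $- \frac{1161271968}{83} \approx -1.3991 \cdot 10^{7}$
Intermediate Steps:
$H{\left(z \right)} = 2 z \left(24 + z\right)$
$m{\left(b,l \right)} = -2 + l$
$d{\left(T \right)} = - \frac{2}{83} + \frac{T}{83}$ ($d{\left(T \right)} = \frac{-2 + T}{83} = \left(-2 + T\right) \frac{1}{83} = - \frac{2}{83} + \frac{T}{83}$)
$\left(H{\left(16 \right)} + d{\left(-50 \right)}\right) \left(17398 - 28334\right) = \left(2 \cdot 16 \left(24 + 16\right) + \left(- \frac{2}{83} + \frac{1}{83} \left(-50\right)\right)\right) \left(17398 - 28334\right) = \left(2 \cdot 16 \cdot 40 - \frac{52}{83}\right) \left(-10936\right) = \left(1280 - \frac{52}{83}\right) \left(-10936\right) = \frac{106188}{83} \left(-10936\right) = - \frac{1161271968}{83}$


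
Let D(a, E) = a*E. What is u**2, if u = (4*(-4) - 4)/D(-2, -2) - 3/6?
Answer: 121/4 ≈ 30.250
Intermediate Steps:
D(a, E) = E*a
u = -11/2 (u = (4*(-4) - 4)/((-2*(-2))) - 3/6 = (-16 - 4)/4 - 3*1/6 = -20*1/4 - 1/2 = -5 - 1/2 = -11/2 ≈ -5.5000)
u**2 = (-11/2)**2 = 121/4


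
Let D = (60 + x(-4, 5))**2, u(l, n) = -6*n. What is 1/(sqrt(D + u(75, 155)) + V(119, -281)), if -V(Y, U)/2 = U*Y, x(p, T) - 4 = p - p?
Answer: 33439/2236331859 - sqrt(3166)/4472663718 ≈ 1.4940e-5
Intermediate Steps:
x(p, T) = 4 (x(p, T) = 4 + (p - p) = 4 + 0 = 4)
D = 4096 (D = (60 + 4)**2 = 64**2 = 4096)
V(Y, U) = -2*U*Y
1/(sqrt(D + u(75, 155)) + V(119, -281)) = 1/(sqrt(4096 - 6*155) - 2*(-281)*119) = 1/(sqrt(4096 - 930) + 66878) = 1/(sqrt(3166) + 66878) = 1/(66878 + sqrt(3166))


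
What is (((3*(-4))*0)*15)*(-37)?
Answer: 0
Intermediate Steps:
(((3*(-4))*0)*15)*(-37) = (-12*0*15)*(-37) = (0*15)*(-37) = 0*(-37) = 0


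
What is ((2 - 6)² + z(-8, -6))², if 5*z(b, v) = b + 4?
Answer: 5776/25 ≈ 231.04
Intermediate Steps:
z(b, v) = ⅘ + b/5 (z(b, v) = (b + 4)/5 = (4 + b)/5 = ⅘ + b/5)
((2 - 6)² + z(-8, -6))² = ((2 - 6)² + (⅘ + (⅕)*(-8)))² = ((-4)² + (⅘ - 8/5))² = (16 - ⅘)² = (76/5)² = 5776/25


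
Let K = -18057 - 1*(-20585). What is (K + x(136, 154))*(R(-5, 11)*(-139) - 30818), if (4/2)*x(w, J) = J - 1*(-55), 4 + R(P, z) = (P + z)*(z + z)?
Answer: -127965825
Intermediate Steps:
R(P, z) = -4 + 2*z*(P + z) (R(P, z) = -4 + (P + z)*(z + z) = -4 + (P + z)*(2*z) = -4 + 2*z*(P + z))
x(w, J) = 55/2 + J/2 (x(w, J) = (J - 1*(-55))/2 = (J + 55)/2 = (55 + J)/2 = 55/2 + J/2)
K = 2528 (K = -18057 + 20585 = 2528)
(K + x(136, 154))*(R(-5, 11)*(-139) - 30818) = (2528 + (55/2 + (½)*154))*((-4 + 2*11² + 2*(-5)*11)*(-139) - 30818) = (2528 + (55/2 + 77))*((-4 + 2*121 - 110)*(-139) - 30818) = (2528 + 209/2)*((-4 + 242 - 110)*(-139) - 30818) = 5265*(128*(-139) - 30818)/2 = 5265*(-17792 - 30818)/2 = (5265/2)*(-48610) = -127965825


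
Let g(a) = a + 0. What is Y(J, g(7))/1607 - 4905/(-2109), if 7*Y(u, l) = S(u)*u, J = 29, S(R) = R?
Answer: 18983338/7908047 ≈ 2.4005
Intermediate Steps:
g(a) = a
Y(u, l) = u**2/7 (Y(u, l) = (u*u)/7 = u**2/7)
Y(J, g(7))/1607 - 4905/(-2109) = ((1/7)*29**2)/1607 - 4905/(-2109) = ((1/7)*841)*(1/1607) - 4905*(-1/2109) = (841/7)*(1/1607) + 1635/703 = 841/11249 + 1635/703 = 18983338/7908047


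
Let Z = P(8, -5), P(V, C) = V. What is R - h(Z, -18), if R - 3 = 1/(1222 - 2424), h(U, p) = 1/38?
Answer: 33947/11419 ≈ 2.9729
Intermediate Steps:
Z = 8
h(U, p) = 1/38
R = 3605/1202 (R = 3 + 1/(1222 - 2424) = 3 + 1/(-1202) = 3 - 1/1202 = 3605/1202 ≈ 2.9992)
R - h(Z, -18) = 3605/1202 - 1*1/38 = 3605/1202 - 1/38 = 33947/11419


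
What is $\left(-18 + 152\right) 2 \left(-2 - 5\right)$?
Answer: $-1876$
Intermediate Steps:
$\left(-18 + 152\right) 2 \left(-2 - 5\right) = 134 \cdot 2 \left(-7\right) = 134 \left(-14\right) = -1876$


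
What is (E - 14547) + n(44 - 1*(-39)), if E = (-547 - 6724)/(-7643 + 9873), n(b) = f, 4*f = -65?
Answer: -64966637/4460 ≈ -14567.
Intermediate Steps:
f = -65/4 (f = (¼)*(-65) = -65/4 ≈ -16.250)
n(b) = -65/4
E = -7271/2230 ≈ -3.2605
(E - 14547) + n(44 - 1*(-39)) = (-7271/2230 - 14547) - 65/4 = -32447081/2230 - 65/4 = -64966637/4460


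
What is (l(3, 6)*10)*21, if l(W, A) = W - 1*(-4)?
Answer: 1470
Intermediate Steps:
l(W, A) = 4 + W (l(W, A) = W + 4 = 4 + W)
(l(3, 6)*10)*21 = ((4 + 3)*10)*21 = (7*10)*21 = 70*21 = 1470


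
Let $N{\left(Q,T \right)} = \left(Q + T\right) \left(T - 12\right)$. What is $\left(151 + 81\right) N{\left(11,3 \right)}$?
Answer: $-29232$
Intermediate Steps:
$N{\left(Q,T \right)} = \left(-12 + T\right) \left(Q + T\right)$ ($N{\left(Q,T \right)} = \left(Q + T\right) \left(-12 + T\right) = \left(-12 + T\right) \left(Q + T\right)$)
$\left(151 + 81\right) N{\left(11,3 \right)} = \left(151 + 81\right) \left(3^{2} - 132 - 36 + 11 \cdot 3\right) = 232 \left(9 - 132 - 36 + 33\right) = 232 \left(-126\right) = -29232$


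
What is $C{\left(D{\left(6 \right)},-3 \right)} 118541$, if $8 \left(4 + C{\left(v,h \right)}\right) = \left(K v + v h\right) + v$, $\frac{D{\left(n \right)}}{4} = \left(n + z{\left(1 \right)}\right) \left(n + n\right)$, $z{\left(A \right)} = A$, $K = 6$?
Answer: $19440724$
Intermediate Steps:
$D{\left(n \right)} = 8 n \left(1 + n\right)$ ($D{\left(n \right)} = 4 \left(n + 1\right) \left(n + n\right) = 4 \left(1 + n\right) 2 n = 4 \cdot 2 n \left(1 + n\right) = 8 n \left(1 + n\right)$)
$C{\left(v,h \right)} = -4 + \frac{7 v}{8} + \frac{h v}{8}$ ($C{\left(v,h \right)} = -4 + \frac{\left(6 v + v h\right) + v}{8} = -4 + \frac{\left(6 v + h v\right) + v}{8} = -4 + \frac{7 v + h v}{8} = -4 + \left(\frac{7 v}{8} + \frac{h v}{8}\right) = -4 + \frac{7 v}{8} + \frac{h v}{8}$)
$C{\left(D{\left(6 \right)},-3 \right)} 118541 = \left(-4 + \frac{7 \cdot 8 \cdot 6 \left(1 + 6\right)}{8} + \frac{1}{8} \left(-3\right) 8 \cdot 6 \left(1 + 6\right)\right) 118541 = \left(-4 + \frac{7 \cdot 8 \cdot 6 \cdot 7}{8} + \frac{1}{8} \left(-3\right) 8 \cdot 6 \cdot 7\right) 118541 = \left(-4 + \frac{7}{8} \cdot 336 + \frac{1}{8} \left(-3\right) 336\right) 118541 = \left(-4 + 294 - 126\right) 118541 = 164 \cdot 118541 = 19440724$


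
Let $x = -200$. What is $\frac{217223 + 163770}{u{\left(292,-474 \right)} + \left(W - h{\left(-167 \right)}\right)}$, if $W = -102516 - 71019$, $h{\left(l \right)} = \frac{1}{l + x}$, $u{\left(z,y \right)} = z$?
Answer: $- \frac{139824431}{63580180} \approx -2.1992$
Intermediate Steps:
$h{\left(l \right)} = \frac{1}{-200 + l}$ ($h{\left(l \right)} = \frac{1}{l - 200} = \frac{1}{-200 + l}$)
$W = -173535$ ($W = -102516 - 71019 = -173535$)
$\frac{217223 + 163770}{u{\left(292,-474 \right)} + \left(W - h{\left(-167 \right)}\right)} = \frac{217223 + 163770}{292 - \left(173535 + \frac{1}{-200 - 167}\right)} = \frac{380993}{292 - \frac{63687344}{367}} = \frac{380993}{- \frac{63580180}{367}} = 380993 \left(- \frac{367}{63580180}\right) = - \frac{139824431}{63580180}$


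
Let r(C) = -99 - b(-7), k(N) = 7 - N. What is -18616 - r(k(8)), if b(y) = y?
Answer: -18524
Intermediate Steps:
r(C) = -92 (r(C) = -99 - 1*(-7) = -99 + 7 = -92)
-18616 - r(k(8)) = -18616 - 1*(-92) = -18616 + 92 = -18524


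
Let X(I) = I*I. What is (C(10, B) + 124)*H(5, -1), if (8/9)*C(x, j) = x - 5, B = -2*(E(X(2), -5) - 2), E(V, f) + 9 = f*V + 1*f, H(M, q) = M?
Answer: 5185/8 ≈ 648.13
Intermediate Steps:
X(I) = I²
E(V, f) = -9 + f + V*f (E(V, f) = -9 + (f*V + 1*f) = -9 + (V*f + f) = -9 + (f + V*f) = -9 + f + V*f)
B = 72 (B = -2*((-9 - 5 + 2²*(-5)) - 2) = -2*((-9 - 5 + 4*(-5)) - 2) = -2*((-9 - 5 - 20) - 2) = -2*(-34 - 2) = -2*(-36) = 72)
C(x, j) = -45/8 + 9*x/8 (C(x, j) = 9*(x - 5)/8 = 9*(-5 + x)/8 = -45/8 + 9*x/8)
(C(10, B) + 124)*H(5, -1) = ((-45/8 + (9/8)*10) + 124)*5 = ((-45/8 + 45/4) + 124)*5 = (45/8 + 124)*5 = (1037/8)*5 = 5185/8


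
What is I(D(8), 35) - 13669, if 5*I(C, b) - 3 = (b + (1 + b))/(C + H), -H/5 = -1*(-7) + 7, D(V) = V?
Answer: -847455/62 ≈ -13669.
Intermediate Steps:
H = -70 (H = -5*(-1*(-7) + 7) = -5*(7 + 7) = -5*14 = -70)
I(C, b) = ⅗ + (1 + 2*b)/(5*(-70 + C)) (I(C, b) = ⅗ + ((b + (1 + b))/(C - 70))/5 = ⅗ + ((1 + 2*b)/(-70 + C))/5 = ⅗ + (1 + 2*b)/(5*(-70 + C)))
I(D(8), 35) - 13669 = (-209 + 2*35 + 3*8)/(5*(-70 + 8)) - 13669 = (⅕)*(-209 + 70 + 24)/(-62) - 13669 = (⅕)*(-1/62)*(-115) - 13669 = 23/62 - 13669 = -847455/62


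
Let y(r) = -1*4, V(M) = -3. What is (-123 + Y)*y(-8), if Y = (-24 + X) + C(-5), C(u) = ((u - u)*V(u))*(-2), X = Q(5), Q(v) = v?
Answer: 568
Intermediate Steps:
X = 5
y(r) = -4
C(u) = 0 (C(u) = ((u - u)*(-3))*(-2) = (0*(-3))*(-2) = 0*(-2) = 0)
Y = -19 (Y = (-24 + 5) + 0 = -19 + 0 = -19)
(-123 + Y)*y(-8) = (-123 - 19)*(-4) = -142*(-4) = 568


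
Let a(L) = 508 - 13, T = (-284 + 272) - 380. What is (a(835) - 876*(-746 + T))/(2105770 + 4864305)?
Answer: 997383/6970075 ≈ 0.14310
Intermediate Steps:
T = -392 (T = -12 - 380 = -392)
a(L) = 495
(a(835) - 876*(-746 + T))/(2105770 + 4864305) = (495 - 876*(-746 - 392))/(2105770 + 4864305) = (495 - 876*(-1138))/6970075 = (495 + 996888)*(1/6970075) = 997383*(1/6970075) = 997383/6970075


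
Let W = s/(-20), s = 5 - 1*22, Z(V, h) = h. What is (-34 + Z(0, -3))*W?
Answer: -629/20 ≈ -31.450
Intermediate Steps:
s = -17 (s = 5 - 22 = -17)
W = 17/20 (W = -17/(-20) = -17*(-1/20) = 17/20 ≈ 0.85000)
(-34 + Z(0, -3))*W = (-34 - 3)*(17/20) = -37*17/20 = -629/20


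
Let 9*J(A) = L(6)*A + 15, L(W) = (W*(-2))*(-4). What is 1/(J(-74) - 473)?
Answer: -1/866 ≈ -0.0011547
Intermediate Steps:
L(W) = 8*W (L(W) = -2*W*(-4) = 8*W)
J(A) = 5/3 + 16*A/3 (J(A) = ((8*6)*A + 15)/9 = (48*A + 15)/9 = (15 + 48*A)/9 = 5/3 + 16*A/3)
1/(J(-74) - 473) = 1/((5/3 + (16/3)*(-74)) - 473) = 1/((5/3 - 1184/3) - 473) = 1/(-393 - 473) = 1/(-866) = -1/866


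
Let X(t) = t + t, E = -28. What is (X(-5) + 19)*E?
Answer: -252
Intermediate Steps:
X(t) = 2*t
(X(-5) + 19)*E = (2*(-5) + 19)*(-28) = (-10 + 19)*(-28) = 9*(-28) = -252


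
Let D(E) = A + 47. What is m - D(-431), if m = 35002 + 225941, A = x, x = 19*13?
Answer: 260649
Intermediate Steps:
x = 247
A = 247
D(E) = 294 (D(E) = 247 + 47 = 294)
m = 260943
m - D(-431) = 260943 - 1*294 = 260943 - 294 = 260649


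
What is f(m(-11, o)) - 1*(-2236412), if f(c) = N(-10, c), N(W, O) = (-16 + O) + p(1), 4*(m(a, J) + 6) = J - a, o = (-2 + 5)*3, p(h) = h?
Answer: 2236396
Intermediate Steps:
o = 9 (o = 3*3 = 9)
m(a, J) = -6 - a/4 + J/4 (m(a, J) = -6 + (J - a)/4 = -6 + (-a/4 + J/4) = -6 - a/4 + J/4)
N(W, O) = -15 + O (N(W, O) = (-16 + O) + 1 = -15 + O)
f(c) = -15 + c
f(m(-11, o)) - 1*(-2236412) = (-15 + (-6 - ¼*(-11) + (¼)*9)) - 1*(-2236412) = (-15 + (-6 + 11/4 + 9/4)) + 2236412 = (-15 - 1) + 2236412 = -16 + 2236412 = 2236396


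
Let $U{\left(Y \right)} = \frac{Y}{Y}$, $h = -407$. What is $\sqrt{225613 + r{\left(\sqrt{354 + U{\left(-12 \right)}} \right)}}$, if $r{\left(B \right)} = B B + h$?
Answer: $\sqrt{225561} \approx 474.93$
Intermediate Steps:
$U{\left(Y \right)} = 1$
$r{\left(B \right)} = -407 + B^{2}$ ($r{\left(B \right)} = B B - 407 = B^{2} - 407 = -407 + B^{2}$)
$\sqrt{225613 + r{\left(\sqrt{354 + U{\left(-12 \right)}} \right)}} = \sqrt{225613 - \left(407 - \left(\sqrt{354 + 1}\right)^{2}\right)} = \sqrt{225613 - \left(407 - \left(\sqrt{355}\right)^{2}\right)} = \sqrt{225613 + \left(-407 + 355\right)} = \sqrt{225613 - 52} = \sqrt{225561}$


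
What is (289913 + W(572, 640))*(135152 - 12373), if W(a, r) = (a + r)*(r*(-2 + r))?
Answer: 60796938219587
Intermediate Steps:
W(a, r) = r*(-2 + r)*(a + r)
(289913 + W(572, 640))*(135152 - 12373) = (289913 + 640*(640² - 2*572 - 2*640 + 572*640))*(135152 - 12373) = (289913 + 640*(409600 - 1144 - 1280 + 366080))*122779 = (289913 + 640*773256)*122779 = (289913 + 494883840)*122779 = 495173753*122779 = 60796938219587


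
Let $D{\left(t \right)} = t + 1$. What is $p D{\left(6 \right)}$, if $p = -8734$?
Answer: $-61138$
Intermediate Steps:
$D{\left(t \right)} = 1 + t$
$p D{\left(6 \right)} = - 8734 \left(1 + 6\right) = \left(-8734\right) 7 = -61138$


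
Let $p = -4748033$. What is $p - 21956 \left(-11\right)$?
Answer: $-4506517$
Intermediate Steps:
$p - 21956 \left(-11\right) = -4748033 - 21956 \left(-11\right) = -4748033 - -241516 = -4748033 + 241516 = -4506517$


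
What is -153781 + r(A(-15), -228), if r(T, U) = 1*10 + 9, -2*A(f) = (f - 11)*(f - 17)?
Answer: -153762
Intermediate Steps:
A(f) = -(-17 + f)*(-11 + f)/2 (A(f) = -(f - 11)*(f - 17)/2 = -(-11 + f)*(-17 + f)/2 = -(-17 + f)*(-11 + f)/2)
r(T, U) = 19 (r(T, U) = 10 + 9 = 19)
-153781 + r(A(-15), -228) = -153781 + 19 = -153762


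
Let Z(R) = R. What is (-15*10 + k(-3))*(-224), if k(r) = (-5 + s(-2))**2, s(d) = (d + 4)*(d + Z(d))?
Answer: -4256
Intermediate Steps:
s(d) = 2*d*(4 + d) (s(d) = (d + 4)*(d + d) = (4 + d)*(2*d) = 2*d*(4 + d))
k(r) = 169 (k(r) = (-5 + 2*(-2)*(4 - 2))**2 = (-5 + 2*(-2)*2)**2 = (-5 - 8)**2 = (-13)**2 = 169)
(-15*10 + k(-3))*(-224) = (-15*10 + 169)*(-224) = (-150 + 169)*(-224) = 19*(-224) = -4256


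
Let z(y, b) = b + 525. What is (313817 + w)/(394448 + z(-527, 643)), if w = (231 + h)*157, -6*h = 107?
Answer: 160285/182592 ≈ 0.87783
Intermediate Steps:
h = -107/6 (h = -⅙*107 = -107/6 ≈ -17.833)
z(y, b) = 525 + b
w = 200803/6 (w = (231 - 107/6)*157 = (1279/6)*157 = 200803/6 ≈ 33467.)
(313817 + w)/(394448 + z(-527, 643)) = (313817 + 200803/6)/(394448 + (525 + 643)) = 2083705/(6*(394448 + 1168)) = (2083705/6)/395616 = (2083705/6)*(1/395616) = 160285/182592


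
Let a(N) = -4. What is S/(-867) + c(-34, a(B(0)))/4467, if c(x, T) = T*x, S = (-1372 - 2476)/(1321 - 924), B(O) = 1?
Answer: 7111120/170837437 ≈ 0.041625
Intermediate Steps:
S = -3848/397 ≈ -9.6927
S/(-867) + c(-34, a(B(0)))/4467 = -3848/397/(-867) - 4*(-34)/4467 = -3848/397*(-1/867) + 136*(1/4467) = 3848/344199 + 136/4467 = 7111120/170837437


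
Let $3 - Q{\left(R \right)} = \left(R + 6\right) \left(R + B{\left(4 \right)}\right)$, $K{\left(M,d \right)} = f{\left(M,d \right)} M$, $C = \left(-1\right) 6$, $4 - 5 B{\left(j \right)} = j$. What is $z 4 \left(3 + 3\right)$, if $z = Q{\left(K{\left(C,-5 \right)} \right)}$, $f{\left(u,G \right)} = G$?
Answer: $-25848$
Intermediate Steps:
$B{\left(j \right)} = \frac{4}{5} - \frac{j}{5}$
$C = -6$
$K{\left(M,d \right)} = M d$ ($K{\left(M,d \right)} = d M = M d$)
$Q{\left(R \right)} = 3 - R \left(6 + R\right)$ ($Q{\left(R \right)} = 3 - \left(R + 6\right) \left(R + \left(\frac{4}{5} - \frac{4}{5}\right)\right) = 3 - \left(6 + R\right) \left(R + \left(\frac{4}{5} - \frac{4}{5}\right)\right) = 3 - \left(6 + R\right) \left(R + 0\right) = 3 - \left(6 + R\right) R = 3 - R \left(6 + R\right)$)
$z = -1077$ ($z = 3 - \left(\left(-6\right) \left(-5\right)\right)^{2} - 6 \left(\left(-6\right) \left(-5\right)\right) = 3 - 30^{2} - 180 = 3 - 900 - 180 = -1077$)
$z 4 \left(3 + 3\right) = \left(-1077\right) 4 \left(3 + 3\right) = \left(-4308\right) 6 = -25848$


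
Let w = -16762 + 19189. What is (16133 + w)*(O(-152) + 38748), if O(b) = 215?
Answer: 723153280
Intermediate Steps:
w = 2427
(16133 + w)*(O(-152) + 38748) = (16133 + 2427)*(215 + 38748) = 18560*38963 = 723153280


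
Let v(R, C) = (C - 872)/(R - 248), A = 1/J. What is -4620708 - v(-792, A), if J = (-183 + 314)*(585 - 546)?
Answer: -24551489513927/5313360 ≈ -4.6207e+6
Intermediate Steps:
J = 5109 (J = 131*39 = 5109)
A = 1/5109 ≈ 0.00019573
v(R, C) = (-872 + C)/(-248 + R)
-4620708 - v(-792, A) = -4620708 - (-872 + 1/5109)/(-248 - 792) = -4620708 - (-4455047)/((-1040)*5109) = -4620708 - (-1)*(-4455047)/(1040*5109) = -4620708 - 1*4455047/5313360 = -4620708 - 4455047/5313360 = -24551489513927/5313360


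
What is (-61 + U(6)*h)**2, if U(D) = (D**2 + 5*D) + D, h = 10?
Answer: 434281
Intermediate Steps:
U(D) = D**2 + 6*D
(-61 + U(6)*h)**2 = (-61 + (6*(6 + 6))*10)**2 = (-61 + (6*12)*10)**2 = (-61 + 72*10)**2 = (-61 + 720)**2 = 659**2 = 434281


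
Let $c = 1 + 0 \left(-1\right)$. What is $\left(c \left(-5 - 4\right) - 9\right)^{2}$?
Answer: $324$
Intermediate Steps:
$c = 1$ ($c = 1 + 0 = 1$)
$\left(c \left(-5 - 4\right) - 9\right)^{2} = \left(1 \left(-5 - 4\right) - 9\right)^{2} = \left(1 \left(-9\right) - 9\right)^{2} = \left(-9 - 9\right)^{2} = \left(-18\right)^{2} = 324$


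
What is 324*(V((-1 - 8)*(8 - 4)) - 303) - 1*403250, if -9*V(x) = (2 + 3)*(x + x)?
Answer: -488462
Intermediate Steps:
V(x) = -10*x/9 (V(x) = -(2 + 3)*(x + x)/9 = -5*2*x/9 = -10*x/9)
324*(V((-1 - 8)*(8 - 4)) - 303) - 1*403250 = 324*(-10*(-1 - 8)*(8 - 4)/9 - 303) - 1*403250 = 324*(-(-10)*4 - 303) - 403250 = 324*(-10/9*(-36) - 303) - 403250 = 324*(40 - 303) - 403250 = 324*(-263) - 403250 = -85212 - 403250 = -488462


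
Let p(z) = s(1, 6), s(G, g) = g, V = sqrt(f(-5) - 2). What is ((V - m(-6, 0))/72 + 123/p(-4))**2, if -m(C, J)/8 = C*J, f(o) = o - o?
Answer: (1476 + I*sqrt(2))**2/5184 ≈ 420.25 + 0.80532*I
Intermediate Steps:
f(o) = 0
V = I*sqrt(2) (V = sqrt(0 - 2) = sqrt(-2) = I*sqrt(2) ≈ 1.4142*I)
p(z) = 6
m(C, J) = -8*C*J
((V - m(-6, 0))/72 + 123/p(-4))**2 = ((I*sqrt(2) - (-8)*(-6)*0)/72 + 123/6)**2 = ((I*sqrt(2) - 1*0)*(1/72) + 123*(1/6))**2 = ((I*sqrt(2) + 0)*(1/72) + 41/2)**2 = ((I*sqrt(2))*(1/72) + 41/2)**2 = (I*sqrt(2)/72 + 41/2)**2 = (41/2 + I*sqrt(2)/72)**2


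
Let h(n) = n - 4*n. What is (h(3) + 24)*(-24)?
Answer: -360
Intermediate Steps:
h(n) = -3*n
(h(3) + 24)*(-24) = (-3*3 + 24)*(-24) = (-9 + 24)*(-24) = 15*(-24) = -360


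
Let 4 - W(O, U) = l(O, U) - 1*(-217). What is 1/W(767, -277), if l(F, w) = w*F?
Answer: 1/212246 ≈ 4.7115e-6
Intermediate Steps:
l(F, w) = F*w
W(O, U) = -213 - O*U (W(O, U) = 4 - (O*U - 1*(-217)) = 4 - (O*U + 217) = 4 - (217 + O*U) = 4 + (-217 - O*U) = -213 - O*U)
1/W(767, -277) = 1/(-213 - 1*767*(-277)) = 1/(-213 + 212459) = 1/212246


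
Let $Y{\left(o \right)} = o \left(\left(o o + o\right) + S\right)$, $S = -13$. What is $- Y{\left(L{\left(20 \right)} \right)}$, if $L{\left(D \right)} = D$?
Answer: $-8140$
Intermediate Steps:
$Y{\left(o \right)} = o \left(-13 + o + o^{2}\right)$ ($Y{\left(o \right)} = o \left(\left(o o + o\right) - 13\right) = o \left(\left(o^{2} + o\right) - 13\right) = o \left(\left(o + o^{2}\right) - 13\right) = o \left(-13 + o + o^{2}\right)$)
$- Y{\left(L{\left(20 \right)} \right)} = - 20 \left(-13 + 20 + 20^{2}\right) = - 20 \left(-13 + 20 + 400\right) = - 20 \cdot 407 = \left(-1\right) 8140 = -8140$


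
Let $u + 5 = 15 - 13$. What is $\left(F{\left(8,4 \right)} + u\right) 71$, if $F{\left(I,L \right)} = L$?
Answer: $71$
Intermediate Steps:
$u = -3$ ($u = -5 + \left(15 - 13\right) = -5 + 2 = -3$)
$\left(F{\left(8,4 \right)} + u\right) 71 = \left(4 - 3\right) 71 = 1 \cdot 71 = 71$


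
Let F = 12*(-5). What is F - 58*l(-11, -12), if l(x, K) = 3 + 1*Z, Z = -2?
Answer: -118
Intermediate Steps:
l(x, K) = 1 (l(x, K) = 3 + 1*(-2) = 3 - 2 = 1)
F = -60
F - 58*l(-11, -12) = -60 - 58*1 = -60 - 58 = -118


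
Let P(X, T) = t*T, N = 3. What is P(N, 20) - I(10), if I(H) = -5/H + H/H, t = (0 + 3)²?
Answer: 359/2 ≈ 179.50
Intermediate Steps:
t = 9 (t = 3² = 9)
P(X, T) = 9*T
I(H) = 1 - 5/H (I(H) = -5/H + 1 = 1 - 5/H)
P(N, 20) - I(10) = 9*20 - (-5 + 10)/10 = 180 - 5/10 = 180 - 1*½ = 180 - ½ = 359/2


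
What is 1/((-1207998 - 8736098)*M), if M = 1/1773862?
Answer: -886931/4972048 ≈ -0.17838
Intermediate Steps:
M = 1/1773862 ≈ 5.6374e-7
1/((-1207998 - 8736098)*M) = 1/((-1207998 - 8736098)*(1/1773862)) = 1773862/(-9944096) = -1/9944096*1773862 = -886931/4972048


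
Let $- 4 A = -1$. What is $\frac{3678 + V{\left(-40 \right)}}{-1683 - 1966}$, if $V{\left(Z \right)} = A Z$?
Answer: $- \frac{3668}{3649} \approx -1.0052$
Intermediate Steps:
$A = \frac{1}{4}$ ($A = \left(- \frac{1}{4}\right) \left(-1\right) = \frac{1}{4} \approx 0.25$)
$V{\left(Z \right)} = \frac{Z}{4}$
$\frac{3678 + V{\left(-40 \right)}}{-1683 - 1966} = \frac{3678 + \frac{1}{4} \left(-40\right)}{-1683 - 1966} = \frac{3678 - 10}{-3649} = 3668 \left(- \frac{1}{3649}\right) = - \frac{3668}{3649}$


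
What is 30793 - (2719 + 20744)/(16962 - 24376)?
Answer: 20756615/674 ≈ 30796.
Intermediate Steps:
30793 - (2719 + 20744)/(16962 - 24376) = 30793 - 23463/(-7414) = 30793 - 23463*(-1)/7414 = 30793 - 1*(-2133/674) = 30793 + 2133/674 = 20756615/674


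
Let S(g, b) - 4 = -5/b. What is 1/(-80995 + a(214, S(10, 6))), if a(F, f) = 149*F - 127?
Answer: -1/49236 ≈ -2.0310e-5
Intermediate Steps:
S(g, b) = 4 - 5/b
a(F, f) = -127 + 149*F
1/(-80995 + a(214, S(10, 6))) = 1/(-80995 + (-127 + 149*214)) = 1/(-80995 + (-127 + 31886)) = 1/(-80995 + 31759) = 1/(-49236) = -1/49236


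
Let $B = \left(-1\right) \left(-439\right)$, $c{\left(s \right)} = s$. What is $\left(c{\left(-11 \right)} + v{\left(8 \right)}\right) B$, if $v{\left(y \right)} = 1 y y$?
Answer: $23267$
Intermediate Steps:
$B = 439$
$v{\left(y \right)} = y^{2}$ ($v{\left(y \right)} = 1 y^{2} = y^{2}$)
$\left(c{\left(-11 \right)} + v{\left(8 \right)}\right) B = \left(-11 + 8^{2}\right) 439 = \left(-11 + 64\right) 439 = 53 \cdot 439 = 23267$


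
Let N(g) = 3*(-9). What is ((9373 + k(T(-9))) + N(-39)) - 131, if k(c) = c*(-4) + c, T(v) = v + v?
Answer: 9269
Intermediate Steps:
N(g) = -27
T(v) = 2*v
k(c) = -3*c (k(c) = -4*c + c = -3*c)
((9373 + k(T(-9))) + N(-39)) - 131 = ((9373 - 6*(-9)) - 27) - 131 = ((9373 - 3*(-18)) - 27) - 131 = ((9373 + 54) - 27) - 131 = (9427 - 27) - 131 = 9400 - 131 = 9269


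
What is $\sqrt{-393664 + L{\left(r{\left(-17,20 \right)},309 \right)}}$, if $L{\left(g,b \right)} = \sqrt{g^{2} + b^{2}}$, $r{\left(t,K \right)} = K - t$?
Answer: $\sqrt{-393664 + 5 \sqrt{3874}} \approx 627.18 i$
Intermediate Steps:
$L{\left(g,b \right)} = \sqrt{b^{2} + g^{2}}$
$\sqrt{-393664 + L{\left(r{\left(-17,20 \right)},309 \right)}} = \sqrt{-393664 + \sqrt{309^{2} + \left(20 - -17\right)^{2}}} = \sqrt{-393664 + \sqrt{95481 + \left(20 + 17\right)^{2}}} = \sqrt{-393664 + \sqrt{95481 + 37^{2}}} = \sqrt{-393664 + \sqrt{95481 + 1369}} = \sqrt{-393664 + \sqrt{96850}} = \sqrt{-393664 + 5 \sqrt{3874}}$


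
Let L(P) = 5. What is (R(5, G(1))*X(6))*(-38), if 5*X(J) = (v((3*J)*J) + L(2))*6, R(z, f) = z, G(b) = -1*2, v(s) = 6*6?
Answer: -9348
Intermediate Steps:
v(s) = 36
G(b) = -2
X(J) = 246/5 (X(J) = ((36 + 5)*6)/5 = (41*6)/5 = (1/5)*246 = 246/5)
(R(5, G(1))*X(6))*(-38) = (5*(246/5))*(-38) = 246*(-38) = -9348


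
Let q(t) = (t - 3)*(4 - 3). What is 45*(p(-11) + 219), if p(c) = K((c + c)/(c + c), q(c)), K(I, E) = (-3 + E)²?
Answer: 22860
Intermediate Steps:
q(t) = -3 + t (q(t) = (-3 + t)*1 = -3 + t)
p(c) = (-6 + c)² (p(c) = (-3 + (-3 + c))² = (-6 + c)²)
45*(p(-11) + 219) = 45*((-6 - 11)² + 219) = 45*((-17)² + 219) = 45*(289 + 219) = 45*508 = 22860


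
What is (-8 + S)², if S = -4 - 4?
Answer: 256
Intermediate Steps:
S = -8
(-8 + S)² = (-8 - 8)² = (-16)² = 256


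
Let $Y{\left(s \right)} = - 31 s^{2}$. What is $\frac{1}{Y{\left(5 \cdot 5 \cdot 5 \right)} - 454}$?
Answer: $- \frac{1}{484829} \approx -2.0626 \cdot 10^{-6}$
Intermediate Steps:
$\frac{1}{Y{\left(5 \cdot 5 \cdot 5 \right)} - 454} = \frac{1}{- 31 \left(5 \cdot 5 \cdot 5\right)^{2} - 454} = \frac{1}{- 31 \left(25 \cdot 5\right)^{2} - 454} = \frac{1}{- 31 \cdot 125^{2} - 454} = \frac{1}{\left(-31\right) 15625 - 454} = \frac{1}{-484375 - 454} = \frac{1}{-484829} = - \frac{1}{484829}$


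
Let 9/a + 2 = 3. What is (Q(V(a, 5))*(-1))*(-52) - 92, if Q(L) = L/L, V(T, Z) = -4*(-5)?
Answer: -40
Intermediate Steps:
a = 9 (a = 9/(-2 + 3) = 9/1 = 9*1 = 9)
V(T, Z) = 20
Q(L) = 1
(Q(V(a, 5))*(-1))*(-52) - 92 = (1*(-1))*(-52) - 92 = -1*(-52) - 92 = 52 - 92 = -40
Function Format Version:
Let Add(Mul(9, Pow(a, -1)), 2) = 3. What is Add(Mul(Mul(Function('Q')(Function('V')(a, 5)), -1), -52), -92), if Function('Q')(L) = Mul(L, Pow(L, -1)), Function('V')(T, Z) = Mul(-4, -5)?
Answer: -40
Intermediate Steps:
a = 9 (a = Mul(9, Pow(Add(-2, 3), -1)) = Mul(9, Pow(1, -1)) = Mul(9, 1) = 9)
Function('V')(T, Z) = 20
Function('Q')(L) = 1
Add(Mul(Mul(Function('Q')(Function('V')(a, 5)), -1), -52), -92) = Add(Mul(Mul(1, -1), -52), -92) = Add(Mul(-1, -52), -92) = Add(52, -92) = -40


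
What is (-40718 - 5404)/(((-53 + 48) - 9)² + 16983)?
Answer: -46122/17179 ≈ -2.6848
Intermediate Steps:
(-40718 - 5404)/(((-53 + 48) - 9)² + 16983) = -46122/((-5 - 9)² + 16983) = -46122/((-14)² + 16983) = -46122/(196 + 16983) = -46122/17179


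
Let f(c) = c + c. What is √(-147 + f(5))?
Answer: I*√137 ≈ 11.705*I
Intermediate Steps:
f(c) = 2*c
√(-147 + f(5)) = √(-147 + 2*5) = √(-147 + 10) = √(-137) = I*√137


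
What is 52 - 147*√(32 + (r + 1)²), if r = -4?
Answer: 52 - 147*√41 ≈ -889.26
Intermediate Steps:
52 - 147*√(32 + (r + 1)²) = 52 - 147*√(32 + (-4 + 1)²) = 52 - 147*√(32 + (-3)²) = 52 - 147*√(32 + 9) = 52 - 147*√41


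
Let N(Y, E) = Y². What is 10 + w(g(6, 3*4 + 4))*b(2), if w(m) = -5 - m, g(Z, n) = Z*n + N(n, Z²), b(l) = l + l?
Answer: -1418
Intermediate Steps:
b(l) = 2*l
g(Z, n) = n² + Z*n (g(Z, n) = Z*n + n² = n² + Z*n)
10 + w(g(6, 3*4 + 4))*b(2) = 10 + (-5 - (3*4 + 4)*(6 + (3*4 + 4)))*(2*2) = 10 + (-5 - (12 + 4)*(6 + (12 + 4)))*4 = 10 + (-5 - 16*(6 + 16))*4 = 10 + (-5 - 16*22)*4 = 10 + (-5 - 1*352)*4 = 10 + (-5 - 352)*4 = 10 - 357*4 = 10 - 1428 = -1418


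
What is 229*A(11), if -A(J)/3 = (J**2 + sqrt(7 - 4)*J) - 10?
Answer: -76257 - 7557*sqrt(3) ≈ -89346.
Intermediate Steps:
A(J) = 30 - 3*J**2 - 3*J*sqrt(3) (A(J) = -3*((J**2 + sqrt(7 - 4)*J) - 10) = -3*((J**2 + sqrt(3)*J) - 10) = -3*((J**2 + J*sqrt(3)) - 10) = -3*(-10 + J**2 + J*sqrt(3)) = 30 - 3*J**2 - 3*J*sqrt(3))
229*A(11) = 229*(30 - 3*11**2 - 3*11*sqrt(3)) = 229*(30 - 3*121 - 33*sqrt(3)) = 229*(30 - 363 - 33*sqrt(3)) = 229*(-333 - 33*sqrt(3)) = -76257 - 7557*sqrt(3)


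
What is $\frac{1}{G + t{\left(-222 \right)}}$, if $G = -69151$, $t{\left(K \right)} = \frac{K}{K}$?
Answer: $- \frac{1}{69150} \approx -1.4461 \cdot 10^{-5}$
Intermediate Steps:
$t{\left(K \right)} = 1$
$\frac{1}{G + t{\left(-222 \right)}} = \frac{1}{-69151 + 1} = \frac{1}{-69150} = - \frac{1}{69150}$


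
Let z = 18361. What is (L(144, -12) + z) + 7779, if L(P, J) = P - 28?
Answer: 26256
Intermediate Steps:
L(P, J) = -28 + P
(L(144, -12) + z) + 7779 = ((-28 + 144) + 18361) + 7779 = (116 + 18361) + 7779 = 18477 + 7779 = 26256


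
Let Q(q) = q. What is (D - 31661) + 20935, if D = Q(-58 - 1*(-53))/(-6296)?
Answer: -67530891/6296 ≈ -10726.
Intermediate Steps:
D = 5/6296 (D = (-58 - 1*(-53))/(-6296) = (-58 + 53)*(-1/6296) = -5*(-1/6296) = 5/6296 ≈ 0.00079415)
(D - 31661) + 20935 = (5/6296 - 31661) + 20935 = -199337651/6296 + 20935 = -67530891/6296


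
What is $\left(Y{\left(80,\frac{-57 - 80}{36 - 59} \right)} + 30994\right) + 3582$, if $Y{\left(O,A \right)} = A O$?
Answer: $\frac{806208}{23} \approx 35053.0$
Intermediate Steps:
$\left(Y{\left(80,\frac{-57 - 80}{36 - 59} \right)} + 30994\right) + 3582 = \left(\frac{-57 - 80}{36 - 59} \cdot 80 + 30994\right) + 3582 = \left(- \frac{137}{-23} \cdot 80 + 30994\right) + 3582 = \left(\left(-137\right) \left(- \frac{1}{23}\right) 80 + 30994\right) + 3582 = \left(\frac{137}{23} \cdot 80 + 30994\right) + 3582 = \left(\frac{10960}{23} + 30994\right) + 3582 = \frac{723822}{23} + 3582 = \frac{806208}{23}$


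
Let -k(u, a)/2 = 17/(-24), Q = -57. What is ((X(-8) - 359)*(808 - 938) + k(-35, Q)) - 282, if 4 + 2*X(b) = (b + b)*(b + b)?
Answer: 360113/12 ≈ 30009.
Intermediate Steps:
X(b) = -2 + 2*b² (X(b) = -2 + ((b + b)*(b + b))/2 = -2 + ((2*b)*(2*b))/2 = -2 + (4*b²)/2 = -2 + 2*b²)
k(u, a) = 17/12 (k(u, a) = -34/(-24) = -34*(-1)/24 = -2*(-17/24) = 17/12)
((X(-8) - 359)*(808 - 938) + k(-35, Q)) - 282 = (((-2 + 2*(-8)²) - 359)*(808 - 938) + 17/12) - 282 = (((-2 + 2*64) - 359)*(-130) + 17/12) - 282 = (((-2 + 128) - 359)*(-130) + 17/12) - 282 = ((126 - 359)*(-130) + 17/12) - 282 = (-233*(-130) + 17/12) - 282 = (30290 + 17/12) - 282 = 363497/12 - 282 = 360113/12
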